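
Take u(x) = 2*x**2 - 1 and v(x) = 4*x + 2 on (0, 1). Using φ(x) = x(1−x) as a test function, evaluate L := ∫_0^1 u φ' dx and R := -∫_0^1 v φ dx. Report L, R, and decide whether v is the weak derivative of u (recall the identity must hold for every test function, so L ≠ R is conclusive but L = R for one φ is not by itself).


LHS = -1/3, RHS = -2/3. No, v is not the weak derivative of u.

u(x) = 2*x**2 - 1, classical derivative u'(x) = 4*x.
φ(x) = x(1−x), so φ'(x) = 1 - 2*x.
Note φ(0) = φ(1) = 0, so the boundary term u·φ vanishes.
LHS = ∫_0^1 u(x) φ'(x) dx = ∫_0^1 (-4*x^3 + 2*x^2 + 2*x - 1) dx. Term by term:
  ∫_0^1 -4*x^3 dx = -1;  ∫_0^1 2*x^2 dx = 2/3;  ∫_0^1 2*x dx = 1;
  ∫_0^1 -1 dx = -1.
Sum: -1 + 2/3 + 1 − 1 = -1/3.
So LHS = -1/3.
∫_0^1 v(x) φ(x) dx = ∫_0^1 (-4*x^3 + 2*x^2 + 2*x) dx. Term by term:
  ∫_0^1 -4*x^3 dx = -1;  ∫_0^1 2*x^2 dx = 2/3;  ∫_0^1 2*x dx = 1.
Sum: -1 + 2/3 + 1 = 2/3.
So RHS = -∫_0^1 v(x) φ(x) dx = -2/3.
LHS − RHS = 1/3 ≠ 0, so the identity fails.
(For a valid weak derivative the identity must hold for EVERY test function, in particular this one. The failure shows v is NOT the weak derivative of u.)
Correct weak derivative would be u'(x) = 4*x.


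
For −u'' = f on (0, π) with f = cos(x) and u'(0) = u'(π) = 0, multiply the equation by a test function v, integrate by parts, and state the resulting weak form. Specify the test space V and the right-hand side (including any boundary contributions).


V = H^1(0, π) (no boundary constraint on v; u is determined up to an additive constant); weak form: ∫_0^π u'v' dx = ∫_0^π (cos(x)) v dx for all v ∈ V.

Multiply both sides by a test function v and integrate from 0 to π:
  ∫_0^π −u''(x) v(x) dx = ∫_0^π f(x) v(x) dx.
Integrate the LHS by parts once:
  ∫_0^π −u'' v dx = −[u'(x) v(x)]_0^π + ∫_0^π u'(x) v'(x) dx.
Thus ∫_0^π u'(x) v'(x) dx = ∫_0^π f(x) v(x) dx + [u'(x) v(x)]_0^π.
Choose V so that boundary terms are either known or forced to vanish.
u has homogeneous Neumann: u'(0) = u'(π) = 0. So [u' v]_0^π = 0·v(π) − 0·v(0) = 0 for any v; take V = H^1(0, π).
Weak formulation: find u (satisfying any essential BC) such that ∫_0^π u'(x) v'(x) dx = ∫_0^π f v dx for all v ∈ V (homogeneous Neumann, so boundary terms vanish).
Substituting f(x) = cos(x), the right-hand side is ∫_0^π (cos(x)) v dx.
Compatibility check (pure Neumann): taking v ≡ 1 ∈ V gives 0 = ∫_0^π f dx + (0) − (0), i.e. ∫_0^π f dx must equal u'(0) − u'(π) = 0. Indeed ∫_0^π (cos(x)) dx = 0, so the data are compatible. The solution is then unique only up to an additive constant (fix it e.g. by requiring ∫_0^π u dx = 0).


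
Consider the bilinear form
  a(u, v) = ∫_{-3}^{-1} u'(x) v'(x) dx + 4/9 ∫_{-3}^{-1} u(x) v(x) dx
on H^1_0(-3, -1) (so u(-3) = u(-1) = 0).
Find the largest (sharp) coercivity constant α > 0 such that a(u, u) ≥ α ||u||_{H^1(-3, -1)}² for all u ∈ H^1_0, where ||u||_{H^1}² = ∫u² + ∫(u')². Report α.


α = (16/9 + π^2)/(4 + π^2)

Coercivity of a(·,·) on H^1_0(-3, -1) means a(u, u) ≥ α ||u||_{H^1}² for every u ∈ H^1_0.
The interval has length L = 2, and Poincaré/coercivity depend only on L. Here a(u, u) = ∫(u')² + (4/9)·∫u².
Here 0 < c = 4/9 < 1. The condition a(u,u) ≥ α||u||_{H^1}² reads (1−α)∫(u')² ≥ (α−c)∫u². Any admissible α is ≤ 1 (rapidly oscillating u have ∫u²/∫(u')² → 0), and α = 1 would force 0 ≥ (1−c)∫u², impossible since c < 1; so 1−α > 0. By the sharp Poincaré inequality on H^1_0 of an interval of length L, ∫(u')² ≥ (π/L)²∫u² with equality for the first sine mode sin(π(x−x₀)/L) (x₀ the left endpoint), so the inequality holds for all u iff (1−α)(π/L)² ≥ α − c, i.e. α ≤ ((π/L)² + c)/((π/L)² + 1) = (1 + c(L/π)²)/(1 + (L/π)²). With (π/L)² = π^2/4 and c = 4/9, the largest admissible constant is α = ((π/L)² + c)/((π/L)² + 1).
Simplifying, α = (16/9 + π^2)/(4 + π^2).


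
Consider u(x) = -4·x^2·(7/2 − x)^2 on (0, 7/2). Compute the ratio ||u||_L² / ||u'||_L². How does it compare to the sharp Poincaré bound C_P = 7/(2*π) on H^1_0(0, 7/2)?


||u||_L² / ||u'||_L² = 7*sqrt(3)/12 < C_P = 7/(2*π).

u(x) = -4·x^2·(7/2 − x)^2, so u'(x) = 2*x*(-8*x^2 + 42*x - 49).
u(x) = -4·x^2·(7/2 − x)^2 vanishes at x = 0 and x = 7/2, so u ∈ H^1_0(0, 7/2). Differentiate via the product rule and integrate the resulting polynomials term by term.
  ∫_0^7/2 u² dx = ∫_0^7/2 (16*x^8 - 224*x^7 + 1176*x^6 - 2744*x^5 + 2401*x^4) dx. Term by term:
    ∫_0^7/2 16*x^8 dx = 40353607/288;  ∫_0^7/2 -224*x^7 dx = -40353607/64;  ∫_0^7/2 1176*x^6 dx = 17294403/16;
    ∫_0^7/2 -2744*x^5 dx = -40353607/48;  ∫_0^7/2 2401*x^4 dx = 40353607/160.
  Sum: 40353607/288 − 40353607/64 + 17294403/16 − 40353607/48 + 40353607/160 = 5764801/2880.
  ∫_0^7/2 (u')² dx = ∫_0^7/2 (256*x^6 - 2688*x^5 + 10192*x^4 - 16464*x^3 + 9604*x^2) dx. Term by term:
    ∫_0^7/2 256*x^6 dx = 235298;  ∫_0^7/2 -2688*x^5 dx = -823543;  ∫_0^7/2 10192*x^4 dx = 10706059/10;
    ∫_0^7/2 -16464*x^3 dx = -2470629/4;  ∫_0^7/2 9604*x^2 dx = 823543/6.
  Sum: 235298 − 823543 + 10706059/10 − 2470629/4 + 823543/6 = 117649/60.
∫_0^7/2 u² dx = 5764801/2880, so ||u||_L² = 2401*sqrt(5)/120.
∫_0^7/2 (u')² dx = 117649/60, so ||u'||_L² = 343*sqrt(15)/30.
Ratio ||u||_L² / ||u'||_L² = 7*sqrt(3)/12.
Sharp Poincaré constant on H^1_0(0, 7/2) is C_P = L/π = 7/(2*π), achieved by sin(2*π/7·x).
A polynomial bump cannot attain the sharp Poincaré constant (only the first sine eigenfunction does), so the ratio is strictly less than C_P, consistent with ||u||_L² ≤ C_P ||u'||_L².


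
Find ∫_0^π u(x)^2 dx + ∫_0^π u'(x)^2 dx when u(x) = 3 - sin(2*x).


||u||_{H^1(0,π)}^2 = 23*π/2

u'(x) = -2*cos(2*x).
Expand u² and (u')² and integrate term by term on (0, π), using: for integers n ≥ 1, ∫_0^π sin²(nx) dx = ∫_0^π cos²(nx) dx = π/2; for n ≠ n', ∫_0^π sin(nx)sin(n'x) dx = ∫_0^π cos(nx)cos(n'x) dx = 0; and by product-to-sum, ∫_0^π sin(nx)cos(n'x) dx = ½∫_0^π [sin((n+n')x) + sin((n−n')x)] dx, which is 0 when n+n' is even and 2n/(n²−n'²) when n+n' is odd (it need not vanish on (0, π)). For the constant mode: ∫_0^π 1 dx = π, ∫_0^π cos(nx) dx = 0, ∫_0^π sin(nx) dx = (1−(−1)^n)/n.
  u² squared terms: (3)²·∫1 dx = 9·π = 9*π;  (-1)²·∫sin(2x)² dx = 1·π/2 = π/2.
  u² cross terms: 2·(3)·(-1)·∫1·sin(2x) dx = -6·(0) = 0.
  So ∫_0^π u² dx = 9*π + π/2 + 0 = 19*π/2.
  (u')² squared terms: (-2)²·∫cos(2x)² dx = 4·π/2 = 2*π.
  So ∫_0^π (u')² dx = 2*π.
||u||_{H^1}^2 = (19*π/2) + (2*π) = 23*π/2.


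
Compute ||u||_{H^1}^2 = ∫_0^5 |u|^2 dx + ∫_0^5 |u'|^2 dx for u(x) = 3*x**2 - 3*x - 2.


||u||_{H^1}^2 = 7905/2

The H^1 norm (squared) on an interval (0, L) is
  ||u||_{H^1}^2 = ∫_0^L u(x)^2 dx + ∫_0^L u'(x)^2 dx.
Compute u'(x) = 6*x - 3.
Then u(x)^2 = 9*x**4 - 18*x**3 - 3*x**2 + 12*x + 4 and u'(x)^2 = 36*x**2 - 36*x + 9.
Integrate each monomial from 0 to 5 using ∫_0^5 c·x^n dx = c·5^(n+1)/(n+1):
  ∫_0^5 u(x)^2 dx = ∫_0^5 (9*x^4 - 18*x^3 - 3*x^2 + 12*x + 4) dx. Term by term:
    ∫_0^5 9*x^4 dx = 5625;  ∫_0^5 -18*x^3 dx = -5625/2;  ∫_0^5 -3*x^2 dx = -125;
    ∫_0^5 12*x dx = 150;  ∫_0^5 4 dx = 20.
  Sum: 5625 − 5625/2 − 125 + 150 + 20 = 5715/2.
  ∫_0^5 u'(x)^2 dx = ∫_0^5 (36*x^2 - 36*x + 9) dx. Term by term:
    ∫_0^5 36*x^2 dx = 1500;  ∫_0^5 -36*x dx = -450;  ∫_0^5 9 dx = 45.
  Sum: 1500 − 450 + 45 = 1095.
Adding: ||u||_{H^1}^2 = 5715/2 + 1095 = 7905/2.


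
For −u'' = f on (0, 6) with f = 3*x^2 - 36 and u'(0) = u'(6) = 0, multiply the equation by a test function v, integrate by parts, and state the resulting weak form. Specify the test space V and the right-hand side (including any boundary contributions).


V = H^1(0, 6) (no boundary constraint on v; u is determined up to an additive constant); weak form: ∫_0^6 u'v' dx = ∫_0^6 (3*x^2 - 36) v dx for all v ∈ V.

Multiply both sides by a test function v and integrate from 0 to 6:
  ∫_0^6 −u''(x) v(x) dx = ∫_0^6 f(x) v(x) dx.
Integrate the LHS by parts once:
  ∫_0^6 −u'' v dx = −[u'(x) v(x)]_0^6 + ∫_0^6 u'(x) v'(x) dx.
Thus ∫_0^6 u'(x) v'(x) dx = ∫_0^6 f(x) v(x) dx + [u'(x) v(x)]_0^6.
Choose V so that boundary terms are either known or forced to vanish.
u has homogeneous Neumann: u'(0) = u'(6) = 0. So [u' v]_0^6 = 0·v(6) − 0·v(0) = 0 for any v; take V = H^1(0, 6).
Weak formulation: find u (satisfying any essential BC) such that ∫_0^6 u'(x) v'(x) dx = ∫_0^6 f v dx for all v ∈ V (homogeneous Neumann, so boundary terms vanish).
Substituting f(x) = 3*x^2 - 36, the right-hand side is ∫_0^6 (3*x^2 - 36) v dx.
Compatibility check (pure Neumann): taking v ≡ 1 ∈ V gives 0 = ∫_0^6 f dx + (0) − (0), i.e. ∫_0^6 f dx must equal u'(0) − u'(6) = 0. Indeed ∫_0^6 (3*x^2 - 36) dx = 0, so the data are compatible. The solution is then unique only up to an additive constant (fix it e.g. by requiring ∫_0^6 u dx = 0).


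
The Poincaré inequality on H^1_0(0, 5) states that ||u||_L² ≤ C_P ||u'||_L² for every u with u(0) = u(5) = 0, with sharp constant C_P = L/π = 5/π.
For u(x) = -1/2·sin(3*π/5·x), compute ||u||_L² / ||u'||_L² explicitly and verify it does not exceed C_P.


||u||_L² / ||u'||_L² = 5/(3*π) < C_P = 5/π.

u(x) = -1/2·sin(3*π/5·x), so u'(x) = -3*π*cos(3*π*x/5)/10.
Writing u(x) = A·sin(kπx/L) with A = -1/2 and k = 3, use ∫_0^L sin²(kπx/L) dx = L/2 and ∫_0^L cos²(kπx/L) dx = L/2.
u² = 1/4·sin²(3*π/5·x) and (u')² = 9*π^2/100·cos²(3*π/5·x), and each of sin², cos² integrates to L/2 = 5/2 over (0, 5).
∫_0^5 u² dx = 5/8, so ||u||_L² = sqrt(10)/4.
∫_0^5 (u')² dx = 9*π^2/40, so ||u'||_L² = 3*sqrt(10)*π/20.
Ratio ||u||_L² / ||u'||_L² = 5/(3*π).
Sharp Poincaré constant on H^1_0(0, 5) is C_P = L/π = 5/π, achieved by sin(π/5·x).
This is the k = 3 harmonic; the ratio L/(kπ) is strictly less than C_P = L/π, consistent with the sharp inequality ||u||_L² ≤ C_P ||u'||_L².


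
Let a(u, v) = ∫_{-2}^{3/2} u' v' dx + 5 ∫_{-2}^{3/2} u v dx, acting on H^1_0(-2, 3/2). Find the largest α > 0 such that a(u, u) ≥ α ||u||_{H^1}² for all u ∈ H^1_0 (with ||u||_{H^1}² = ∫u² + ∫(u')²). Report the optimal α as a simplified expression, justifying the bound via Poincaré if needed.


α = 1

Coercivity of a(·,·) on H^1_0(-2, 3/2) means a(u, u) ≥ α ||u||_{H^1}² for every u ∈ H^1_0.
The interval has length L = 7/2, and Poincaré/coercivity depend only on L. Here a(u, u) = ∫(u')² + (5)·∫u².
Here c = 5 ≥ 1, so a(u,u) = ∫(u')² + c∫u² ≥ ∫(u')² + ∫u² = ||u||_{H^1}², i.e. α = 1 works. No larger α is possible: a(u,u) ≥ α||u||_{H^1}² means (1−α)∫(u')² ≥ (α−c)∫u², and for the modes u_n = sin(nπ(x−x₀)/L) (x₀ the left endpoint) one has ∫u_n²/∫(u_n')² = (L/(nπ))² → 0, so a(u_n,u_n)/||u_n||_{H^1}² → 1. Hence the optimal constant is α = 1.
Therefore α = 1.


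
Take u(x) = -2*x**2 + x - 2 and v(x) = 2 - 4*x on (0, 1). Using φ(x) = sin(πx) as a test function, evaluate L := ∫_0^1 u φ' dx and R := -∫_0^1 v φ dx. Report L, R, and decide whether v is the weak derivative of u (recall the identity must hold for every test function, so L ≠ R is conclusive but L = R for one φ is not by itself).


LHS = 2/π, RHS = 0. No, v is not the weak derivative of u.

u(x) = -2*x**2 + x - 2, classical derivative u'(x) = 1 - 4*x.
φ(x) = sin(πx), so φ'(x) = π*cos(π*x).
Note φ(0) = φ(1) = 0, so the boundary term u·φ vanishes.
LHS = ∫_0^1 u(x) φ'(x) dx = ∫_0^1 (-2*π*x^2*cos(π*x) + π*x*cos(π*x) - 2*π*cos(π*x)) dx. Term by term:
  ∫_0^1 -2*π*cos(π*x) dx = 0;  ∫_0^1 π*x*cos(π*x) dx = -2/π;  ∫_0^1 -2*π*x^2*cos(π*x) dx = 4/π.
Sum: 0 − 2/π + 4/π = 2/π.
So LHS = 2/π.
∫_0^1 v(x) φ(x) dx = ∫_0^1 (-4*x*sin(π*x) + 2*sin(π*x)) dx. Term by term:
  ∫_0^1 2*sin(π*x) dx = 4/π;  ∫_0^1 -4*x*sin(π*x) dx = -4/π.
Sum: 4/π − 4/π = 0.
So RHS = -∫_0^1 v(x) φ(x) dx = 0.
LHS − RHS = 2/π ≠ 0, so the identity fails.
(For a valid weak derivative the identity must hold for EVERY test function, in particular this one. The failure shows v is NOT the weak derivative of u.)
Correct weak derivative would be u'(x) = 1 - 4*x.


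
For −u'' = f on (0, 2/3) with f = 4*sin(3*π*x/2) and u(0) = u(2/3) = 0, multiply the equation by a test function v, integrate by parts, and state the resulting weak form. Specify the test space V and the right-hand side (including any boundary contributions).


V = H^1_0(0, 2/3) (so v(0) = v(2/3) = 0); weak form: ∫_0^2/3 u'v' dx = ∫_0^2/3 (4*sin(3*π*x/2)) v dx for all v ∈ V.

Multiply both sides by a test function v and integrate from 0 to 2/3:
  ∫_0^2/3 −u''(x) v(x) dx = ∫_0^2/3 f(x) v(x) dx.
Integrate the LHS by parts once:
  ∫_0^2/3 −u'' v dx = −[u'(x) v(x)]_0^2/3 + ∫_0^2/3 u'(x) v'(x) dx.
Thus ∫_0^2/3 u'(x) v'(x) dx = ∫_0^2/3 f(x) v(x) dx + [u'(x) v(x)]_0^2/3.
Choose V so that boundary terms are either known or forced to vanish.
u is Dirichlet: u(0) = u(2/3) = 0. Let V = H^1_0(0, 2/3); then v(0) = v(2/3) = 0, and [u' v]_0^2/3 = 0.
Weak formulation: find u (satisfying any essential BC) such that ∫_0^2/3 u'(x) v'(x) dx = ∫_0^2/3 f v dx for all v ∈ V.
Substituting f(x) = 4*sin(3*π*x/2), the right-hand side is ∫_0^2/3 (4*sin(3*π*x/2)) v dx.


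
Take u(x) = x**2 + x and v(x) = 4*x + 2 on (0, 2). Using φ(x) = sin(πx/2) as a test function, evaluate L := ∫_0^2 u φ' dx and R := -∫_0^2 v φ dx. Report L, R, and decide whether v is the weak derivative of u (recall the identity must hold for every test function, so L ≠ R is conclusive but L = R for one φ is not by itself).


LHS = -12/π, RHS = -24/π. No, v is not the weak derivative of u.

u(x) = x**2 + x, classical derivative u'(x) = 2*x + 1.
φ(x) = sin(πx/2), so φ'(x) = π*cos(π*x/2)/2.
Note φ(0) = φ(2) = 0, so the boundary term u·φ vanishes.
LHS = ∫_0^2 u(x) φ'(x) dx = ∫_0^2 (π*x^2*cos(π*x/2)/2 + π*x*cos(π*x/2)/2) dx. Term by term:
  ∫_0^2 π*x*cos(π*x/2)/2 dx = -4/π;  ∫_0^2 π*x^2*cos(π*x/2)/2 dx = -8/π.
Sum: -4/π − 8/π = -12/π.
So LHS = -12/π.
∫_0^2 v(x) φ(x) dx = ∫_0^2 (4*x*sin(π*x/2) + 2*sin(π*x/2)) dx. Term by term:
  ∫_0^2 2*sin(π*x/2) dx = 8/π;  ∫_0^2 4*x*sin(π*x/2) dx = 16/π.
Sum: 8/π + 16/π = 24/π.
So RHS = -∫_0^2 v(x) φ(x) dx = -24/π.
LHS − RHS = 12/π ≠ 0, so the identity fails.
(For a valid weak derivative the identity must hold for EVERY test function, in particular this one. The failure shows v is NOT the weak derivative of u.)
Correct weak derivative would be u'(x) = 2*x + 1.


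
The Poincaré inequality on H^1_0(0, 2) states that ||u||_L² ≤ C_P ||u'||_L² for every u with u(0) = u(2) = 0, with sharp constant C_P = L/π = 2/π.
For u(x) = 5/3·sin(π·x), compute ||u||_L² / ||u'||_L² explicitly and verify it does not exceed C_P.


||u||_L² / ||u'||_L² = 1/π < C_P = 2/π.

u(x) = 5/3·sin(π·x), so u'(x) = 5*π*cos(π*x)/3.
Writing u(x) = A·sin(kπx/L) with A = 5/3 and k = 2, use ∫_0^L sin²(kπx/L) dx = L/2 and ∫_0^L cos²(kπx/L) dx = L/2.
u² = 25/9·sin²(π·x) and (u')² = 25*π^2/9·cos²(π·x), and each of sin², cos² integrates to L/2 = 1 over (0, 2).
∫_0^2 u² dx = 25/9, so ||u||_L² = 5/3.
∫_0^2 (u')² dx = 25*π^2/9, so ||u'||_L² = 5*π/3.
Ratio ||u||_L² / ||u'||_L² = 1/π.
Sharp Poincaré constant on H^1_0(0, 2) is C_P = L/π = 2/π, achieved by sin(π/2·x).
This is the k = 2 harmonic; the ratio L/(kπ) is strictly less than C_P = L/π, consistent with the sharp inequality ||u||_L² ≤ C_P ||u'||_L².


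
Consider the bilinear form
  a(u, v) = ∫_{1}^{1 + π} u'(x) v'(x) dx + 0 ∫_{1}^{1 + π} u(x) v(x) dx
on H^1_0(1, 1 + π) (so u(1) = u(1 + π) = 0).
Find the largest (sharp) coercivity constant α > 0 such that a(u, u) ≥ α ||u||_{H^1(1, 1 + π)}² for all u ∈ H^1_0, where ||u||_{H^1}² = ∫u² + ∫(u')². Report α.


α = 1/2

Coercivity of a(·,·) on H^1_0(1, 1 + π) means a(u, u) ≥ α ||u||_{H^1}² for every u ∈ H^1_0.
The interval has length L = π, and Poincaré/coercivity depend only on L. Here a(u, u) = ∫(u')² + (0)·∫u².
Here c = 0, so a(u,u) = ∫(u')² alone. The condition a(u,u) ≥ α||u||_{H^1}² reads (1−α)∫(u')² ≥ (α−c)∫u². Any admissible α is ≤ 1 (rapidly oscillating u have ∫u²/∫(u')² → 0), and α = 1 would force 0 ≥ (1−c)∫u², impossible since c < 1; so 1−α > 0. By the sharp Poincaré inequality on H^1_0 of an interval of length L, ∫(u')² ≥ (π/L)²∫u² with equality for the first sine mode sin(π(x−x₀)/L) (x₀ the left endpoint), so the inequality holds for all u iff (1−α)(π/L)² ≥ α − c, i.e. α ≤ ((π/L)² + c)/((π/L)² + 1) = (1 + c(L/π)²)/(1 + (L/π)²). (Direct route, valid since c ≤ 0: Poincaré gives c∫u² ≥ c(L/π)²∫(u')², so a(u,u) ≥ (1 + c(L/π)²)∫(u')², while ||u||_{H^1}² ≤ (1 + (L/π)²)∫(u')²; dividing yields the same α.) With (π/L)² = 1 and c = 0, the largest admissible constant is α = ((π/L)² + c)/((π/L)² + 1).
Simplifying, α = 1/2.


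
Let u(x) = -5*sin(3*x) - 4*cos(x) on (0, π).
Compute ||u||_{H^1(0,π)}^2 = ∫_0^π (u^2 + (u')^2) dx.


||u||_{H^1(0,π)}^2 = 141*π

u'(x) = 4*sin(x) - 15*cos(3*x).
Expand u² and (u')² and integrate term by term on (0, π), using: for integers n ≥ 1, ∫_0^π sin²(nx) dx = ∫_0^π cos²(nx) dx = π/2; for n ≠ n', ∫_0^π sin(nx)sin(n'x) dx = ∫_0^π cos(nx)cos(n'x) dx = 0; and by product-to-sum, ∫_0^π sin(nx)cos(n'x) dx = ½∫_0^π [sin((n+n')x) + sin((n−n')x)] dx, which is 0 when n+n' is even and 2n/(n²−n'²) when n+n' is odd (it need not vanish on (0, π)).
  u² squared terms: (-5)²·∫sin(3x)² dx = 25·π/2 = 25*π/2;  (-4)²·∫cos(x)² dx = 16·π/2 = 8*π.
  u² cross terms: 2·(-5)·(-4)·∫sin(3x)·cos(x) dx = 40·(0) = 0.
  So ∫_0^π u² dx = 25*π/2 + 8*π + 0 = 41*π/2.
  (u')² squared terms: (-15)²·∫cos(3x)² dx = 225·π/2 = 225*π/2;  (4)²·∫sin(x)² dx = 16·π/2 = 8*π.
  (u')² cross terms: 2·(-15)·(4)·∫cos(3x)·sin(x) dx = -120·(0) = 0.
  So ∫_0^π (u')² dx = 225*π/2 + 8*π + 0 = 241*π/2.
||u||_{H^1}^2 = (41*π/2) + (241*π/2) = 141*π.


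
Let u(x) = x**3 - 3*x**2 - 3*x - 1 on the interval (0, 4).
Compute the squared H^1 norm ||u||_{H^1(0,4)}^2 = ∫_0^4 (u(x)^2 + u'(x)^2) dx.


||u||_{H^1}^2 = 17576/35

The H^1 norm (squared) on an interval (0, L) is
  ||u||_{H^1}^2 = ∫_0^L u(x)^2 dx + ∫_0^L u'(x)^2 dx.
Compute u'(x) = 3*x**2 - 6*x - 3.
Then u(x)^2 = x**6 - 6*x**5 + 3*x**4 + 16*x**3 + 15*x**2 + 6*x + 1 and u'(x)^2 = 9*x**4 - 36*x**3 + 18*x**2 + 36*x + 9.
Integrate each monomial from 0 to 4 using ∫_0^4 c·x^n dx = c·4^(n+1)/(n+1):
  ∫_0^4 u(x)^2 dx = ∫_0^4 (x^6 - 6*x^5 + 3*x^4 + 16*x^3 + 15*x^2 + 6*x + 1) dx. Term by term:
    ∫_0^4 x^6 dx = 16384/7;  ∫_0^4 -6*x^5 dx = -4096;  ∫_0^4 3*x^4 dx = 3072/5;
    ∫_0^4 16*x^3 dx = 1024;  ∫_0^4 15*x^2 dx = 320;  ∫_0^4 6*x dx = 48;
    ∫_0^4 1 dx = 4.
  Sum: 16384/7 − 4096 + 3072/5 + 1024 + 320 + 48 + 4 = 8924/35.
  ∫_0^4 u'(x)^2 dx = ∫_0^4 (9*x^4 - 36*x^3 + 18*x^2 + 36*x + 9) dx. Term by term:
    ∫_0^4 9*x^4 dx = 9216/5;  ∫_0^4 -36*x^3 dx = -2304;  ∫_0^4 18*x^2 dx = 384;
    ∫_0^4 36*x dx = 288;  ∫_0^4 9 dx = 36.
  Sum: 9216/5 − 2304 + 384 + 288 + 36 = 1236/5.
Adding: ||u||_{H^1}^2 = 8924/35 + 1236/5 = 17576/35.


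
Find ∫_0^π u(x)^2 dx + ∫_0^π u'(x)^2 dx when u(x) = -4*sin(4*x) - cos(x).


||u||_{H^1(0,π)}^2 = 128/15 + 137*π

u'(x) = sin(x) - 16*cos(4*x).
Expand u² and (u')² and integrate term by term on (0, π), using: for integers n ≥ 1, ∫_0^π sin²(nx) dx = ∫_0^π cos²(nx) dx = π/2; for n ≠ n', ∫_0^π sin(nx)sin(n'x) dx = ∫_0^π cos(nx)cos(n'x) dx = 0; and by product-to-sum, ∫_0^π sin(nx)cos(n'x) dx = ½∫_0^π [sin((n+n')x) + sin((n−n')x)] dx, which is 0 when n+n' is even and 2n/(n²−n'²) when n+n' is odd (it need not vanish on (0, π)).
  u² squared terms: (-1)²·∫cos(x)² dx = 1·π/2 = π/2;  (-4)²·∫sin(4x)² dx = 16·π/2 = 8*π.
  u² cross terms: 2·(-1)·(-4)·∫cos(x)·sin(4x) dx = 8·(8/15) = 64/15.
  So ∫_0^π u² dx = π/2 + 8*π + 64/15 = 64/15 + 17*π/2.
  (u')² squared terms: (-16)²·∫cos(4x)² dx = 256·π/2 = 128*π;  (1)²·∫sin(x)² dx = 1·π/2 = π/2.
  (u')² cross terms: 2·(-16)·(1)·∫cos(4x)·sin(x) dx = -32·(-2/15) = 64/15.
  So ∫_0^π (u')² dx = 128*π + π/2 + 64/15 = 64/15 + 257*π/2.
||u||_{H^1}^2 = (64/15 + 17*π/2) + (64/15 + 257*π/2) = 128/15 + 137*π.


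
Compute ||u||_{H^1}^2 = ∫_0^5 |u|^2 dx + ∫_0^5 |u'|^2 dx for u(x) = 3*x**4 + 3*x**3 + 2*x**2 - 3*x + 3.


||u||_{H^1}^2 = 448000835/84

The H^1 norm (squared) on an interval (0, L) is
  ||u||_{H^1}^2 = ∫_0^L u(x)^2 dx + ∫_0^L u'(x)^2 dx.
Compute u'(x) = 12*x**3 + 9*x**2 + 4*x - 3.
Then u(x)^2 = 9*x**8 + 18*x**7 + 21*x**6 - 6*x**5 + 4*x**4 + 6*x**3 + 21*x**2 - 18*x + 9 and u'(x)^2 = 144*x**6 + 216*x**5 + 177*x**4 - 38*x**2 - 24*x + 9.
Integrate each monomial from 0 to 5 using ∫_0^5 c·x^n dx = c·5^(n+1)/(n+1):
  ∫_0^5 u(x)^2 dx = ∫_0^5 (9*x^8 + 18*x^7 + 21*x^6 - 6*x^5 + 4*x^4 + 6*x^3 + 21*x^2 - 18*x + 9) dx. Term by term:
    ∫_0^5 9*x^8 dx = 1953125;  ∫_0^5 18*x^7 dx = 3515625/4;  ∫_0^5 21*x^6 dx = 234375;
    ∫_0^5 -6*x^5 dx = -15625;  ∫_0^5 4*x^4 dx = 2500;  ∫_0^5 6*x^3 dx = 1875/2;
    ∫_0^5 21*x^2 dx = 875;  ∫_0^5 -18*x dx = -225;  ∫_0^5 9 dx = 45.
  Sum: 1953125 + 3515625/4 + 234375 − 15625 + 2500 + 1875/2 + 875 − 225 + 45 = 12219655/4.
  ∫_0^5 u'(x)^2 dx = ∫_0^5 (144*x^6 + 216*x^5 + 177*x^4 - 38*x^2 - 24*x + 9) dx. Term by term:
    ∫_0^5 144*x^6 dx = 11250000/7;  ∫_0^5 216*x^5 dx = 562500;  ∫_0^5 177*x^4 dx = 110625;
    ∫_0^5 -38*x^2 dx = -4750/3;  ∫_0^5 -24*x dx = -300;  ∫_0^5 9 dx = 45.
  Sum: 11250000/7 + 562500 + 110625 − 4750/3 − 300 + 45 = 47847020/21.
Adding: ||u||_{H^1}^2 = 12219655/4 + 47847020/21 = 448000835/84.


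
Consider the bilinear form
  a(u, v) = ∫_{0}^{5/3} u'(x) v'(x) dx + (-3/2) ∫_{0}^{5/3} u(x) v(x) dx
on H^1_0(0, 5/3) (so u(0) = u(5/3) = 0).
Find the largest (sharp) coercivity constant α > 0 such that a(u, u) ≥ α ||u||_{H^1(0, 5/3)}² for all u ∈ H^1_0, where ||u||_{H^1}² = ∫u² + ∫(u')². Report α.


α = 3*(-25 + 6*π^2)/(2*(25 + 9*π^2))

Coercivity of a(·,·) on H^1_0(0, 5/3) means a(u, u) ≥ α ||u||_{H^1}² for every u ∈ H^1_0.
The interval has length L = 5/3, and Poincaré/coercivity depend only on L. Here a(u, u) = ∫(u')² + (-3/2)·∫u².
Here c = -3/2 < 0 with |c| < (π/L)² = 9*π^2/25, so coercivity still holds. The condition a(u,u) ≥ α||u||_{H^1}² reads (1−α)∫(u')² ≥ (α−c)∫u². Any admissible α is ≤ 1 (rapidly oscillating u have ∫u²/∫(u')² → 0), and α = 1 would force 0 ≥ (1−c)∫u², impossible since c < 1; so 1−α > 0. By the sharp Poincaré inequality on H^1_0 of an interval of length L, ∫(u')² ≥ (π/L)²∫u² with equality for the first sine mode sin(π(x−x₀)/L) (x₀ the left endpoint), so the inequality holds for all u iff (1−α)(π/L)² ≥ α − c, i.e. α ≤ ((π/L)² + c)/((π/L)² + 1) = (1 + c(L/π)²)/(1 + (L/π)²). (Direct route, valid since c ≤ 0: Poincaré gives c∫u² ≥ c(L/π)²∫(u')², so a(u,u) ≥ (1 + c(L/π)²)∫(u')², while ||u||_{H^1}² ≤ (1 + (L/π)²)∫(u')²; dividing yields the same α.) With (π/L)² = 9*π^2/25 and c = -3/2, the largest admissible constant is α = ((π/L)² + c)/((π/L)² + 1).
Simplifying, α = 3*(-25 + 6*π^2)/(2*(25 + 9*π^2)).


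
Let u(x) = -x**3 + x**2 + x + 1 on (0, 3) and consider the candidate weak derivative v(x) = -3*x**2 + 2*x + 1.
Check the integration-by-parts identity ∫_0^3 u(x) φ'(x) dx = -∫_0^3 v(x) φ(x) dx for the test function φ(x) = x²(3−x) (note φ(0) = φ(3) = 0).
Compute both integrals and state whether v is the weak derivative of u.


LHS = 837/20, RHS = 837/20. Yes, v = u' weakly.

u(x) = -x**3 + x**2 + x + 1, classical derivative u'(x) = -3*x**2 + 2*x + 1.
φ(x) = x²(3−x), so φ'(x) = 3*x*(2 - x).
Note φ(0) = φ(3) = 0, so the boundary term u·φ vanishes.
LHS = ∫_0^3 u(x) φ'(x) dx = ∫_0^3 (3*x^5 - 9*x^4 + 3*x^3 + 3*x^2 + 6*x) dx. Term by term:
  ∫_0^3 3*x^5 dx = 729/2;  ∫_0^3 -9*x^4 dx = -2187/5;  ∫_0^3 3*x^3 dx = 243/4;
  ∫_0^3 3*x^2 dx = 27;  ∫_0^3 6*x dx = 27.
Sum: 729/2 − 2187/5 + 243/4 + 27 + 27 = 837/20.
So LHS = 837/20.
∫_0^3 v(x) φ(x) dx = ∫_0^3 (3*x^5 - 11*x^4 + 5*x^3 + 3*x^2) dx. Term by term:
  ∫_0^3 3*x^5 dx = 729/2;  ∫_0^3 -11*x^4 dx = -2673/5;  ∫_0^3 5*x^3 dx = 405/4;
  ∫_0^3 3*x^2 dx = 27.
Sum: 729/2 − 2673/5 + 405/4 + 27 = -837/20.
So RHS = -∫_0^3 v(x) φ(x) dx = 837/20.
LHS = RHS, so the identity holds for this test φ.
Moreover u is smooth here and v(x) = u'(x) = -3*x**2 + 2*x + 1 pointwise, so the identity holds for every test function. Hence v is the weak derivative of u.


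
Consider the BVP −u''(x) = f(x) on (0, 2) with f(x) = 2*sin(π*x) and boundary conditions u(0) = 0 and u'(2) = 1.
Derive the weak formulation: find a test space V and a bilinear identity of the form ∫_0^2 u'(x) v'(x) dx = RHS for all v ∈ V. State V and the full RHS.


V = {v ∈ H^1(0, 2) : v(0) = 0} (test functions vanish at x = 0 where u is specified); weak form: ∫_0^2 u'v' dx = ∫_0^2 (2*sin(π*x)) v dx + v(2) for all v ∈ V.

Multiply both sides by a test function v and integrate from 0 to 2:
  ∫_0^2 −u''(x) v(x) dx = ∫_0^2 f(x) v(x) dx.
Integrate the LHS by parts once:
  ∫_0^2 −u'' v dx = −[u'(x) v(x)]_0^2 + ∫_0^2 u'(x) v'(x) dx.
Thus ∫_0^2 u'(x) v'(x) dx = ∫_0^2 f(x) v(x) dx + [u'(x) v(x)]_0^2.
Choose V so that boundary terms are either known or forced to vanish.
Mixed BC: u(0) = 0 (Dirichlet) and u'(2) = 1 (Neumann). Define V = {v ∈ H^1(0, 2) : v(0) = 0}. Then [u' v]_0^2 = u'(2)·v(2) − u'(0)·0 = v(2).
Weak formulation: find u (satisfying any essential BC) such that ∫_0^2 u'(x) v'(x) dx = ∫_0^2 f v dx + v(2) for all v ∈ V (Dirichlet at 0 absorbed into V; Neumann datum at x = 2 contributes the boundary term).
Substituting f(x) = 2*sin(π*x), the right-hand side is ∫_0^2 (2*sin(π*x)) v dx + v(2).


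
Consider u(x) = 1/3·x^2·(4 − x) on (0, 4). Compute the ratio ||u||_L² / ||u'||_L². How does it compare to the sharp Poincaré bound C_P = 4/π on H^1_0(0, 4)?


||u||_L² / ||u'||_L² = 2*sqrt(14)/7 < C_P = 4/π.

u(x) = 1/3·x^2·(4 − x), so u'(x) = x*(8 - 3*x)/3.
u(x) = 1/3·x^2·(4 − x) vanishes at x = 0 and x = 4, so u ∈ H^1_0(0, 4). Differentiate via the product rule and integrate the resulting polynomials term by term.
  ∫_0^4 u² dx = ∫_0^4 (x^6/9 - 8*x^5/9 + 16*x^4/9) dx. Term by term:
    ∫_0^4 x^6/9 dx = 16384/63;  ∫_0^4 -8*x^5/9 dx = -16384/27;  ∫_0^4 16*x^4/9 dx = 16384/45.
  Sum: 16384/63 − 16384/27 + 16384/45 = 16384/945.
  ∫_0^4 (u')² dx = ∫_0^4 (x^4 - 16*x^3/3 + 64*x^2/9) dx. Term by term:
    ∫_0^4 x^4 dx = 1024/5;  ∫_0^4 -16*x^3/3 dx = -1024/3;  ∫_0^4 64*x^2/9 dx = 4096/27.
  Sum: 1024/5 − 1024/3 + 4096/27 = 2048/135.
∫_0^4 u² dx = 16384/945, so ||u||_L² = 128*sqrt(105)/315.
∫_0^4 (u')² dx = 2048/135, so ||u'||_L² = 32*sqrt(30)/45.
Ratio ||u||_L² / ||u'||_L² = 2*sqrt(14)/7.
Sharp Poincaré constant on H^1_0(0, 4) is C_P = L/π = 4/π, achieved by sin(π/4·x).
A polynomial bump cannot attain the sharp Poincaré constant (only the first sine eigenfunction does), so the ratio is strictly less than C_P, consistent with ||u||_L² ≤ C_P ||u'||_L².


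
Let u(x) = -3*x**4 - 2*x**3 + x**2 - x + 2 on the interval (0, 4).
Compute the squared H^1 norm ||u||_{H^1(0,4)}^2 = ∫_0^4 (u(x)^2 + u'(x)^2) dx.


||u||_{H^1}^2 = 82776884/105

The H^1 norm (squared) on an interval (0, L) is
  ||u||_{H^1}^2 = ∫_0^L u(x)^2 dx + ∫_0^L u'(x)^2 dx.
Compute u'(x) = -12*x**3 - 6*x**2 + 2*x - 1.
Then u(x)^2 = 9*x**8 + 12*x**7 - 2*x**6 + 2*x**5 - 7*x**4 - 10*x**3 + 5*x**2 - 4*x + 4 and u'(x)^2 = 144*x**6 + 144*x**5 - 12*x**4 + 16*x**2 - 4*x + 1.
Integrate each monomial from 0 to 4 using ∫_0^4 c·x^n dx = c·4^(n+1)/(n+1):
  ∫_0^4 u(x)^2 dx = ∫_0^4 (9*x^8 + 12*x^7 - 2*x^6 + 2*x^5 - 7*x^4 - 10*x^3 + 5*x^2 - 4*x + 4) dx. Term by term:
    ∫_0^4 9*x^8 dx = 262144;  ∫_0^4 12*x^7 dx = 98304;  ∫_0^4 -2*x^6 dx = -32768/7;
    ∫_0^4 2*x^5 dx = 4096/3;  ∫_0^4 -7*x^4 dx = -7168/5;  ∫_0^4 -10*x^3 dx = -640;
    ∫_0^4 5*x^2 dx = 320/3;  ∫_0^4 -4*x dx = -32;  ∫_0^4 4 dx = 16.
  Sum: 262144 + 98304 − 32768/7 + 4096/3 − 7168/5 − 640 + 320/3 − 32 + 16 = 12430224/35.
  ∫_0^4 u'(x)^2 dx = ∫_0^4 (144*x^6 + 144*x^5 - 12*x^4 + 16*x^2 - 4*x + 1) dx. Term by term:
    ∫_0^4 144*x^6 dx = 2359296/7;  ∫_0^4 144*x^5 dx = 98304;  ∫_0^4 -12*x^4 dx = -12288/5;
    ∫_0^4 16*x^2 dx = 1024/3;  ∫_0^4 -4*x dx = -32;  ∫_0^4 1 dx = 4.
  Sum: 2359296/7 + 98304 − 12288/5 + 1024/3 − 32 + 4 = 45486212/105.
Adding: ||u||_{H^1}^2 = 12430224/35 + 45486212/105 = 82776884/105.


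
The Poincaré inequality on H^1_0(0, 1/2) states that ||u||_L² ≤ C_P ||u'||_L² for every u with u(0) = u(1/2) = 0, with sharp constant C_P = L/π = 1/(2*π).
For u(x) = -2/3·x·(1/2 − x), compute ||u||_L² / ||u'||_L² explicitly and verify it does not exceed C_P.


||u||_L² / ||u'||_L² = sqrt(10)/20 < C_P = 1/(2*π).

u(x) = -2/3·x·(1/2 − x), so u'(x) = 4*x/3 - 1/3.
u(x) = -2/3·x·(1/2 − x) vanishes at x = 0 and x = 1/2, so u ∈ H^1_0(0, 1/2). Differentiate via the product rule and integrate the resulting polynomials term by term.
  ∫_0^1/2 u² dx = ∫_0^1/2 (4*x^4/9 - 4*x^3/9 + x^2/9) dx. Term by term:
    ∫_0^1/2 4*x^4/9 dx = 1/360;  ∫_0^1/2 -4*x^3/9 dx = -1/144;  ∫_0^1/2 x^2/9 dx = 1/216.
  Sum: 1/360 − 1/144 + 1/216 = 1/2160.
  ∫_0^1/2 (u')² dx = ∫_0^1/2 (16*x^2/9 - 8*x/9 + 1/9) dx. Term by term:
    ∫_0^1/2 16*x^2/9 dx = 2/27;  ∫_0^1/2 -8*x/9 dx = -1/9;  ∫_0^1/2 1/9 dx = 1/18.
  Sum: 2/27 − 1/9 + 1/18 = 1/54.
∫_0^1/2 u² dx = 1/2160, so ||u||_L² = sqrt(15)/180.
∫_0^1/2 (u')² dx = 1/54, so ||u'||_L² = sqrt(6)/18.
Ratio ||u||_L² / ||u'||_L² = sqrt(10)/20.
Sharp Poincaré constant on H^1_0(0, 1/2) is C_P = L/π = 1/(2*π), achieved by sin(2*π·x).
A polynomial bump cannot attain the sharp Poincaré constant (only the first sine eigenfunction does), so the ratio is strictly less than C_P, consistent with ||u||_L² ≤ C_P ||u'||_L².


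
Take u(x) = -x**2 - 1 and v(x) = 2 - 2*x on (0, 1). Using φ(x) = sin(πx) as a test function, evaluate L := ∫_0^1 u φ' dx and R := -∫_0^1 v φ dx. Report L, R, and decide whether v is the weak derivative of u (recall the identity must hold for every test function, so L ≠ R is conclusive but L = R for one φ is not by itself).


LHS = 2/π, RHS = -2/π. No, v is not the weak derivative of u.

u(x) = -x**2 - 1, classical derivative u'(x) = -2*x.
φ(x) = sin(πx), so φ'(x) = π*cos(π*x).
Note φ(0) = φ(1) = 0, so the boundary term u·φ vanishes.
LHS = ∫_0^1 u(x) φ'(x) dx = ∫_0^1 (-π*x^2*cos(π*x) - π*cos(π*x)) dx. Term by term:
  ∫_0^1 -π*cos(π*x) dx = 0;  ∫_0^1 -π*x^2*cos(π*x) dx = 2/π.
Sum: 0 + 2/π = 2/π.
So LHS = 2/π.
∫_0^1 v(x) φ(x) dx = ∫_0^1 (-2*x*sin(π*x) + 2*sin(π*x)) dx. Term by term:
  ∫_0^1 2*sin(π*x) dx = 4/π;  ∫_0^1 -2*x*sin(π*x) dx = -2/π.
Sum: 4/π − 2/π = 2/π.
So RHS = -∫_0^1 v(x) φ(x) dx = -2/π.
LHS − RHS = 4/π ≠ 0, so the identity fails.
(For a valid weak derivative the identity must hold for EVERY test function, in particular this one. The failure shows v is NOT the weak derivative of u.)
Correct weak derivative would be u'(x) = -2*x.


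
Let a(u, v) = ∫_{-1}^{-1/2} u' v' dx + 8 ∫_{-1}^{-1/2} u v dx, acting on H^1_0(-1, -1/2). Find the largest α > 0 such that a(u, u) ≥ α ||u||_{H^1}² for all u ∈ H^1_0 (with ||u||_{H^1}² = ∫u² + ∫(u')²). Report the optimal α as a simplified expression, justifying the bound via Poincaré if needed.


α = 1

Coercivity of a(·,·) on H^1_0(-1, -1/2) means a(u, u) ≥ α ||u||_{H^1}² for every u ∈ H^1_0.
The interval has length L = 1/2, and Poincaré/coercivity depend only on L. Here a(u, u) = ∫(u')² + (8)·∫u².
Here c = 8 ≥ 1, so a(u,u) = ∫(u')² + c∫u² ≥ ∫(u')² + ∫u² = ||u||_{H^1}², i.e. α = 1 works. No larger α is possible: a(u,u) ≥ α||u||_{H^1}² means (1−α)∫(u')² ≥ (α−c)∫u², and for the modes u_n = sin(nπ(x−x₀)/L) (x₀ the left endpoint) one has ∫u_n²/∫(u_n')² = (L/(nπ))² → 0, so a(u_n,u_n)/||u_n||_{H^1}² → 1. Hence the optimal constant is α = 1.
Therefore α = 1.


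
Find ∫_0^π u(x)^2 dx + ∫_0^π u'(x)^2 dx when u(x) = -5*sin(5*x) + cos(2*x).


||u||_{H^1(0,π)}^2 = -500/21 + 655*π/2

u'(x) = -2*sin(2*x) - 25*cos(5*x).
Expand u² and (u')² and integrate term by term on (0, π), using: for integers n ≥ 1, ∫_0^π sin²(nx) dx = ∫_0^π cos²(nx) dx = π/2; for n ≠ n', ∫_0^π sin(nx)sin(n'x) dx = ∫_0^π cos(nx)cos(n'x) dx = 0; and by product-to-sum, ∫_0^π sin(nx)cos(n'x) dx = ½∫_0^π [sin((n+n')x) + sin((n−n')x)] dx, which is 0 when n+n' is even and 2n/(n²−n'²) when n+n' is odd (it need not vanish on (0, π)).
  u² squared terms: (-5)²·∫sin(5x)² dx = 25·π/2 = 25*π/2;  (1)²·∫cos(2x)² dx = 1·π/2 = π/2.
  u² cross terms: 2·(-5)·(1)·∫sin(5x)·cos(2x) dx = -10·(10/21) = -100/21.
  So ∫_0^π u² dx = 25*π/2 + π/2 − 100/21 = -100/21 + 13*π.
  (u')² squared terms: (-25)²·∫cos(5x)² dx = 625·π/2 = 625*π/2;  (-2)²·∫sin(2x)² dx = 4·π/2 = 2*π.
  (u')² cross terms: 2·(-25)·(-2)·∫cos(5x)·sin(2x) dx = 100·(-4/21) = -400/21.
  So ∫_0^π (u')² dx = 625*π/2 + 2*π − 400/21 = -400/21 + 629*π/2.
||u||_{H^1}^2 = (-100/21 + 13*π) + (-400/21 + 629*π/2) = -500/21 + 655*π/2.


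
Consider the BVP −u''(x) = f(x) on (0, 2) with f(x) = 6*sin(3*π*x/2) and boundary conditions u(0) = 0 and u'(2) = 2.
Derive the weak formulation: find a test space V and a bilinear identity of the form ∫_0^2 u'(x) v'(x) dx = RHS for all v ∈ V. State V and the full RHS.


V = {v ∈ H^1(0, 2) : v(0) = 0} (test functions vanish at x = 0 where u is specified); weak form: ∫_0^2 u'v' dx = ∫_0^2 (6*sin(3*π*x/2)) v dx + 2·v(2) for all v ∈ V.

Multiply both sides by a test function v and integrate from 0 to 2:
  ∫_0^2 −u''(x) v(x) dx = ∫_0^2 f(x) v(x) dx.
Integrate the LHS by parts once:
  ∫_0^2 −u'' v dx = −[u'(x) v(x)]_0^2 + ∫_0^2 u'(x) v'(x) dx.
Thus ∫_0^2 u'(x) v'(x) dx = ∫_0^2 f(x) v(x) dx + [u'(x) v(x)]_0^2.
Choose V so that boundary terms are either known or forced to vanish.
Mixed BC: u(0) = 0 (Dirichlet) and u'(2) = 2 (Neumann). Define V = {v ∈ H^1(0, 2) : v(0) = 0}. Then [u' v]_0^2 = u'(2)·v(2) − u'(0)·0 = 2·v(2).
Weak formulation: find u (satisfying any essential BC) such that ∫_0^2 u'(x) v'(x) dx = ∫_0^2 f v dx + 2·v(2) for all v ∈ V (Dirichlet at 0 absorbed into V; Neumann datum at x = 2 contributes the boundary term).
Substituting f(x) = 6*sin(3*π*x/2), the right-hand side is ∫_0^2 (6*sin(3*π*x/2)) v dx + 2·v(2).


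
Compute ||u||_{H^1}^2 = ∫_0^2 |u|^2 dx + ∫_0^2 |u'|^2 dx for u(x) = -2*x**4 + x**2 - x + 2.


||u||_{H^1}^2 = 375406/315

The H^1 norm (squared) on an interval (0, L) is
  ||u||_{H^1}^2 = ∫_0^L u(x)^2 dx + ∫_0^L u'(x)^2 dx.
Compute u'(x) = -8*x**3 + 2*x - 1.
Then u(x)^2 = 4*x**8 - 4*x**6 + 4*x**5 - 7*x**4 - 2*x**3 + 5*x**2 - 4*x + 4 and u'(x)^2 = 64*x**6 - 32*x**4 + 16*x**3 + 4*x**2 - 4*x + 1.
Integrate each monomial from 0 to 2 using ∫_0^2 c·x^n dx = c·2^(n+1)/(n+1):
  ∫_0^2 u(x)^2 dx = ∫_0^2 (4*x^8 - 4*x^6 + 4*x^5 - 7*x^4 - 2*x^3 + 5*x^2 - 4*x + 4) dx. Term by term:
    ∫_0^2 4*x^8 dx = 2048/9;  ∫_0^2 -4*x^6 dx = -512/7;  ∫_0^2 4*x^5 dx = 128/3;
    ∫_0^2 -7*x^4 dx = -224/5;  ∫_0^2 -2*x^3 dx = -8;  ∫_0^2 5*x^2 dx = 40/3;
    ∫_0^2 -4*x dx = -8;  ∫_0^2 4 dx = 8.
  Sum: 2048/9 − 512/7 + 128/3 − 224/5 − 8 + 40/3 − 8 + 8 = 49648/315.
  ∫_0^2 u'(x)^2 dx = ∫_0^2 (64*x^6 - 32*x^4 + 16*x^3 + 4*x^2 - 4*x + 1) dx. Term by term:
    ∫_0^2 64*x^6 dx = 8192/7;  ∫_0^2 -32*x^4 dx = -1024/5;  ∫_0^2 16*x^3 dx = 64;
    ∫_0^2 4*x^2 dx = 32/3;  ∫_0^2 -4*x dx = -8;  ∫_0^2 1 dx = 2.
  Sum: 8192/7 − 1024/5 + 64 + 32/3 − 8 + 2 = 108586/105.
Adding: ||u||_{H^1}^2 = 49648/315 + 108586/105 = 375406/315.


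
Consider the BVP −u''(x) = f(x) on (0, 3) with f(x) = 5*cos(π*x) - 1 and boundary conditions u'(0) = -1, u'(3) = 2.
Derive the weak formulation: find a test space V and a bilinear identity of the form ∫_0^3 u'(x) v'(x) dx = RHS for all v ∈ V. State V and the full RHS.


V = H^1(0, 3) (v unrestricted at boundary; u is determined up to an additive constant); weak form: ∫_0^3 u'v' dx = ∫_0^3 (5*cos(π*x) - 1) v dx + 2·v(3) + v(0) for all v ∈ V.

Multiply both sides by a test function v and integrate from 0 to 3:
  ∫_0^3 −u''(x) v(x) dx = ∫_0^3 f(x) v(x) dx.
Integrate the LHS by parts once:
  ∫_0^3 −u'' v dx = −[u'(x) v(x)]_0^3 + ∫_0^3 u'(x) v'(x) dx.
Thus ∫_0^3 u'(x) v'(x) dx = ∫_0^3 f(x) v(x) dx + [u'(x) v(x)]_0^3.
Choose V so that boundary terms are either known or forced to vanish.
u has inhomogeneous Neumann u'(0) = -1, u'(3) = 2. [u' v]_0^3 = (2)·v(3) − (-1)·v(0) = 2·v(3) + v(0). Take V = H^1(0, 3); boundary term becomes part of RHS.
Weak formulation: find u (satisfying any essential BC) such that ∫_0^3 u'(x) v'(x) dx = ∫_0^3 f v dx + 2·v(3) + v(0) for all v ∈ V (Neumann data are natural BCs: they enter the RHS as boundary terms).
Substituting f(x) = 5*cos(π*x) - 1, the right-hand side is ∫_0^3 (5*cos(π*x) - 1) v dx + 2·v(3) + v(0).
Compatibility check (pure Neumann): taking v ≡ 1 ∈ V gives 0 = ∫_0^3 f dx + (2) − (-1), i.e. ∫_0^3 f dx must equal u'(0) − u'(3) = -3. Indeed ∫_0^3 (5*cos(π*x) - 1) dx = -3, so the data are compatible. The solution is then unique only up to an additive constant (fix it e.g. by requiring ∫_0^3 u dx = 0).


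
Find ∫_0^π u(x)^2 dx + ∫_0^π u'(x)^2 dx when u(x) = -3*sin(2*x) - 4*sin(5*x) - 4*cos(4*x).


||u||_{H^1(0,π)}^2 = 5440/9 + 733*π/2

u'(x) = 16*sin(4*x) - 6*cos(2*x) - 20*cos(5*x).
Expand u² and (u')² and integrate term by term on (0, π), using: for integers n ≥ 1, ∫_0^π sin²(nx) dx = ∫_0^π cos²(nx) dx = π/2; for n ≠ n', ∫_0^π sin(nx)sin(n'x) dx = ∫_0^π cos(nx)cos(n'x) dx = 0; and by product-to-sum, ∫_0^π sin(nx)cos(n'x) dx = ½∫_0^π [sin((n+n')x) + sin((n−n')x)] dx, which is 0 when n+n' is even and 2n/(n²−n'²) when n+n' is odd (it need not vanish on (0, π)).
  u² squared terms: (-4)²·∫cos(4x)² dx = 16·π/2 = 8*π;  (-4)²·∫sin(5x)² dx = 16·π/2 = 8*π;  (-3)²·∫sin(2x)² dx = 9·π/2 = 9*π/2.
  u² cross terms: 2·(-4)·(-4)·∫cos(4x)·sin(5x) dx = 32·(10/9) = 320/9;  2·(-4)·(-3)·∫cos(4x)·sin(2x) dx = 24·(0) = 0;  2·(-4)·(-3)·∫sin(5x)·sin(2x) dx = 24·(0) = 0.
  So ∫_0^π u² dx = 8*π + 8*π + 9*π/2 + 320/9 + 0 + 0 = 320/9 + 41*π/2.
  (u')² squared terms: (-20)²·∫cos(5x)² dx = 400·π/2 = 200*π;  (-6)²·∫cos(2x)² dx = 36·π/2 = 18*π;  (16)²·∫sin(4x)² dx = 256·π/2 = 128*π.
  (u')² cross terms: 2·(-20)·(-6)·∫cos(5x)·cos(2x) dx = 240·(0) = 0;  2·(-20)·(16)·∫cos(5x)·sin(4x) dx = -640·(-8/9) = 5120/9;  2·(-6)·(16)·∫cos(2x)·sin(4x) dx = -192·(0) = 0.
  So ∫_0^π (u')² dx = 200*π + 18*π + 128*π + 0 + 5120/9 + 0 = 5120/9 + 346*π.
||u||_{H^1}^2 = (320/9 + 41*π/2) + (5120/9 + 346*π) = 5440/9 + 733*π/2.


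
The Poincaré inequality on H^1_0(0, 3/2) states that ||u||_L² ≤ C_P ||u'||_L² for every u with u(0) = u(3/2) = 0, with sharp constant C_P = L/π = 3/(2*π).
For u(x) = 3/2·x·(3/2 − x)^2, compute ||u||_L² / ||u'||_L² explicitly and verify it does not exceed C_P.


||u||_L² / ||u'||_L² = 3*sqrt(14)/28 < C_P = 3/(2*π).

u(x) = 3/2·x·(3/2 − x)^2, so u'(x) = 9*x^2/2 - 9*x + 27/8.
u(x) = 3/2·x·(3/2 − x)^2 vanishes at x = 0 and x = 3/2, so u ∈ H^1_0(0, 3/2). Differentiate via the product rule and integrate the resulting polynomials term by term.
  ∫_0^3/2 u² dx = ∫_0^3/2 (9*x^6/4 - 27*x^5/2 + 243*x^4/8 - 243*x^3/8 + 729*x^2/64) dx. Term by term:
    ∫_0^3/2 9*x^6/4 dx = 19683/3584;  ∫_0^3/2 -27*x^5/2 dx = -6561/256;  ∫_0^3/2 243*x^4/8 dx = 59049/1280;
    ∫_0^3/2 -243*x^3/8 dx = -19683/512;  ∫_0^3/2 729*x^2/64 dx = 6561/512.
  Sum: 19683/3584 − 6561/256 + 59049/1280 − 19683/512 + 6561/512 = 6561/17920.
  ∫_0^3/2 (u')² dx = ∫_0^3/2 (81*x^4/4 - 81*x^3 + 891*x^2/8 - 243*x/4 + 729/64) dx. Term by term:
    ∫_0^3/2 81*x^4/4 dx = 19683/640;  ∫_0^3/2 -81*x^3 dx = -6561/64;  ∫_0^3/2 891*x^2/8 dx = 8019/64;
    ∫_0^3/2 -243*x/4 dx = -2187/32;  ∫_0^3/2 729/64 dx = 2187/128.
  Sum: 19683/640 − 6561/64 + 8019/64 − 2187/32 + 2187/128 = 729/320.
∫_0^3/2 u² dx = 6561/17920, so ||u||_L² = 81*sqrt(70)/1120.
∫_0^3/2 (u')² dx = 729/320, so ||u'||_L² = 27*sqrt(5)/40.
Ratio ||u||_L² / ||u'||_L² = 3*sqrt(14)/28.
Sharp Poincaré constant on H^1_0(0, 3/2) is C_P = L/π = 3/(2*π), achieved by sin(2*π/3·x).
A polynomial bump cannot attain the sharp Poincaré constant (only the first sine eigenfunction does), so the ratio is strictly less than C_P, consistent with ||u||_L² ≤ C_P ||u'||_L².
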